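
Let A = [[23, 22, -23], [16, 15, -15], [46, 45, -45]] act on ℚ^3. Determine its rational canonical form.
R = [[0, 0, -30], [1, 0, -16], [0, 1, -7]]

The invariant factors of A (the non-unit diagonal entries of the Smith normal form of xI - A over ℚ[x]) are (x + 5)(x^2 + 2x + 6), each dividing the next. The characteristic polynomial is their product, (x + 5)(x^2 + 2x + 6).

The rational canonical form is the block-diagonal matrix of companion matrices C(f_i):
R = [[0, 0, -30], [1, 0, -16], [0, 1, -7]].

Note the characteristic polynomial does not split into linear factors over ℚ, so A has no Jordan form over ℚ; the rational canonical form exists over any field.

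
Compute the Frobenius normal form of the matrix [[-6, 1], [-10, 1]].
The invariant factors of A (the non-unit diagonal entries of the Smith normal form of xI - A over ℚ[x]) are (x + 1)(x + 4), each dividing the next. The characteristic polynomial is their product, (x + 1)(x + 4).

The rational canonical form is the block-diagonal matrix of companion matrices C(f_i):
R = [[0, -4], [1, -5]].

R = [[0, -4], [1, -5]]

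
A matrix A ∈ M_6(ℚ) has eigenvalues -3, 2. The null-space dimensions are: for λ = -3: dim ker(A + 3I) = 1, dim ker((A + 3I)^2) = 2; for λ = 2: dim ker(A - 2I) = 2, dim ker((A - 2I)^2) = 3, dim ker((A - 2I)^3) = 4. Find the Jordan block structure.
λ = -3: successive nullity increments [1, 1] count blocks of size ≥ k; block sizes are [2].
λ = 2: successive nullity increments [2, 1, 1] count blocks of size ≥ k; block sizes are [3, 1].

Jordan blocks: (-3, 2), (2, 3), (2, 1)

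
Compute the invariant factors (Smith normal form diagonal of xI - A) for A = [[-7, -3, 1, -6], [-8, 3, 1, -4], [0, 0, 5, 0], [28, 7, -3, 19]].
x - 5, (x - 5)^3

The Jordan structure of A has elementary divisors (x - 5)^3, (x - 5). Arranging the block sizes at each eigenvalue in decreasing order and taking row products gives the invariant factors.

Invariant factors (smallest first, each dividing the next): x - 5, (x - 5)^3.

Check: the last factor (x - 5)^3 is the minimal polynomial, and the product (x - 5)^4 is the characteristic polynomial.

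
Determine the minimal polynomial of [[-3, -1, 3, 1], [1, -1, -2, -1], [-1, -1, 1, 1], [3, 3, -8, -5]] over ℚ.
The characteristic polynomial factors as (x + 2)^4. The minimal polynomial is ∏(x - λ)^{k_λ} where k_λ is the size of the largest Jordan block at λ.

For λ = -2: rank(A + 2I) = 2, and the largest Jordan block has size 3 (the smallest k with rank((A + 2I)^k) = rank((A + 2I)^(k+1))).

So m_A(x) = (x + 2)^3.

m_A(x) = (x + 2)^3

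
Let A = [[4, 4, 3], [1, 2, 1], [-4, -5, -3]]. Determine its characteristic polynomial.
χ_A(x) = (x - 1)^3

xI - A = [[x - 4, -4, -3], [-1, x - 2, -1], [4, 5, x + 3]].

Expanding det(xI - A) along the first row:
det(xI - A) = + (x - 4)·det([[x - 2, -1], [5, x + 3]]) - (-4)·det([[-1, -1], [4, x + 3]]) + (-3)·det([[-1, x - 2], [4, 5]]).

Evaluating gives χ_A(x) = x^3 - 3x^2 + 3x - 1 = (x - 1)^3.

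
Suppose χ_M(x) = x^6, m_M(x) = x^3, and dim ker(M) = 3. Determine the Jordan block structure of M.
Jordan blocks: (0, 3), (0, 2), (0, 1)

λ = 0: algebraic multiplicity 6 (exponent in χ_M), largest block size 3 (exponent in m_M), 3 blocks (geometric multiplicity). These force block sizes [3, 2, 1].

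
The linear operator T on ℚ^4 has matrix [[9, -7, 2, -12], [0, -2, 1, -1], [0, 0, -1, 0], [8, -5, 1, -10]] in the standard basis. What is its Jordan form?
The characteristic polynomial is det(xI - A) = (x + 1)^4, so the eigenvalues are -1 (algebraic multiplicity 4).

For λ = -1: rank(A + I) = 2, rank((A + I)^2) = 1, rank((A + I)^3) = 0. The eigenspace has dimension 4 - 2 = 2, so there are 2 Jordan blocks; the rank sequence gives block sizes [3, 1].

Assembling the blocks gives the Jordan form J above.

J = [[-1, 1, 0, 0], [0, -1, 1, 0], [0, 0, -1, 0], [0, 0, 0, -1]]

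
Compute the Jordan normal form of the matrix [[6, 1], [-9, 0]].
J = [[3, 1], [0, 3]]

The characteristic polynomial is det(xI - A) = (x - 3)^2, so the eigenvalues are 3 (algebraic multiplicity 2).

For λ = 3: rank(A - 3I) = 1, rank((A - 3I)^2) = 0. The eigenspace has dimension 2 - 1 = 1, so there is 1 Jordan block; the rank sequence gives block sizes [2].

Assembling the blocks gives the Jordan form J above.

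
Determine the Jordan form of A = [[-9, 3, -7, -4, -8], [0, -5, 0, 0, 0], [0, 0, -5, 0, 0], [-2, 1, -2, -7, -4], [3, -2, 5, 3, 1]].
J = [[-5, 1, 0, 0, 0], [0, -5, 1, 0, 0], [0, 0, -5, 0, 0], [0, 0, 0, -5, 1], [0, 0, 0, 0, -5]]

The characteristic polynomial is det(xI - A) = (x + 5)^5, so the eigenvalues are -5 (algebraic multiplicity 5).

For λ = -5: rank(A + 5I) = 3, rank((A + 5I)^2) = 1, rank((A + 5I)^3) = 0. The eigenspace has dimension 5 - 3 = 2, so there are 2 Jordan blocks; the rank sequence gives block sizes [3, 2].

Assembling the blocks gives the Jordan form J above.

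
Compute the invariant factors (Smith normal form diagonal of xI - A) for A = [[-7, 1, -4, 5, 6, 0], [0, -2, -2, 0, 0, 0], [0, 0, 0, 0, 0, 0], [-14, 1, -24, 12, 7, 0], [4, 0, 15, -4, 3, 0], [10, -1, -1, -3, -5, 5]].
The Jordan structure of A has elementary divisors (x + 2)^2, x, (x - 5)^2, (x - 5). Arranging the block sizes at each eigenvalue in decreasing order and taking row products gives the invariant factors.

Invariant factors (smallest first, each dividing the next): x - 5, x(x - 5)^2(x + 2)^2.

Check: the last factor x(x - 5)^2(x + 2)^2 is the minimal polynomial, and the product x(x - 5)^3(x + 2)^2 is the characteristic polynomial.

x - 5, x(x - 5)^2(x + 2)^2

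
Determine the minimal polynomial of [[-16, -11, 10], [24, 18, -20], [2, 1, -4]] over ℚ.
m_A(x) = (x - 6)(x + 4)^2

The characteristic polynomial factors as (x - 6)(x + 4)^2. The minimal polynomial is ∏(x - λ)^{k_λ} where k_λ is the size of the largest Jordan block at λ.

For λ = -4: rank(A + 4I) = 2, and the largest Jordan block has size 2 (the smallest k with rank((A + 4I)^k) = rank((A + 4I)^(k+1))).
For λ = 6: rank(A - 6I) = 2, and the largest Jordan block has size 1 (the smallest k with rank((A - 6I)^k) = rank((A - 6I)^(k+1))).

So m_A(x) = (x - 6)(x + 4)^2.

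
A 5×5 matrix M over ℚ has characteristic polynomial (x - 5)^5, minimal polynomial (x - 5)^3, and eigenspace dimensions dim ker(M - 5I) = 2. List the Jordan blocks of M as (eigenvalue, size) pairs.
λ = 5: algebraic multiplicity 5 (exponent in χ_M), largest block size 3 (exponent in m_M), 2 blocks (geometric multiplicity). These force block sizes [3, 2].

Jordan blocks: (5, 3), (5, 2)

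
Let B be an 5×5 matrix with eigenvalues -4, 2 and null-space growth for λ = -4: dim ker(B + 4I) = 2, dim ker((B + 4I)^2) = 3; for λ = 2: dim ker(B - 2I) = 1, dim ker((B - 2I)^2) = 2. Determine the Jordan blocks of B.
λ = -4: successive nullity increments [2, 1] count blocks of size ≥ k; block sizes are [2, 1].
λ = 2: successive nullity increments [1, 1] count blocks of size ≥ k; block sizes are [2].

Jordan blocks: (-4, 2), (-4, 1), (2, 2)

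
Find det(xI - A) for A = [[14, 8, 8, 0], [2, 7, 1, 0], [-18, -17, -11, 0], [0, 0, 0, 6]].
xI - A = [[x - 14, -8, -8, 0], [-2, x - 7, -1, 0], [18, 17, x + 11, 0], [0, 0, 0, x - 6]].

Expanding det(xI - A) along the first row:
det(xI - A) = + (x - 14)·det([[x - 7, -1, 0], [17, x + 11, 0], [0, 0, x - 6]]) - (-8)·det([[-2, -1, 0], [18, x + 11, 0], [0, 0, x - 6]]) + (-8)·det([[-2, x - 7, 0], [18, 17, 0], [0, 0, x - 6]]) - (0)·det([[-2, x - 7, -1], [18, 17, x + 11], [0, 0, 0]]).

Evaluating gives χ_A(x) = x^4 - 16x^3 + 72x^2 - 432 = (x - 6)^3(x + 2).

χ_A(x) = (x - 6)^3(x + 2)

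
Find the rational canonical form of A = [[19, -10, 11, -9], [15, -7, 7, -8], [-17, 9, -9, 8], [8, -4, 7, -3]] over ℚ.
R = [[0, 0, 0, -16], [1, 0, 0, 0], [0, 1, 0, -8], [0, 0, 1, 0]]

The invariant factors of A (the non-unit diagonal entries of the Smith normal form of xI - A over ℚ[x]) are (x^2 + 4)^2, each dividing the next. The characteristic polynomial is their product, (x^2 + 4)^2.

The rational canonical form is the block-diagonal matrix of companion matrices C(f_i):
R = [[0, 0, 0, -16], [1, 0, 0, 0], [0, 1, 0, -8], [0, 0, 1, 0]].

Note the characteristic polynomial does not split into linear factors over ℚ, so A has no Jordan form over ℚ; the rational canonical form exists over any field.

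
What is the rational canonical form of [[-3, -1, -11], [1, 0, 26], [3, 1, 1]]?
R = [[0, 0, -10], [1, 0, -5], [0, 1, -2]]

The invariant factors of A (the non-unit diagonal entries of the Smith normal form of xI - A over ℚ[x]) are (x + 2)(x^2 + 5), each dividing the next. The characteristic polynomial is their product, (x + 2)(x^2 + 5).

The rational canonical form is the block-diagonal matrix of companion matrices C(f_i):
R = [[0, 0, -10], [1, 0, -5], [0, 1, -2]].

Note the characteristic polynomial does not split into linear factors over ℚ, so A has no Jordan form over ℚ; the rational canonical form exists over any field.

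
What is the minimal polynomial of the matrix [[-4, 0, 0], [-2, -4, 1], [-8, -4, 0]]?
m_A(x) = (x + 2)^2(x + 4)

The characteristic polynomial factors as (x + 2)^2(x + 4). The minimal polynomial is ∏(x - λ)^{k_λ} where k_λ is the size of the largest Jordan block at λ.

For λ = -4: rank(A + 4I) = 2, and the largest Jordan block has size 1 (the smallest k with rank((A + 4I)^k) = rank((A + 4I)^(k+1))).
For λ = -2: rank(A + 2I) = 2, and the largest Jordan block has size 2 (the smallest k with rank((A + 2I)^k) = rank((A + 2I)^(k+1))).

So m_A(x) = (x + 2)^2(x + 4).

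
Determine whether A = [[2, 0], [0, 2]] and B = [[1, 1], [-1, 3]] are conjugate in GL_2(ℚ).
No.

Both have characteristic polynomial (x - 2)^2, but the minimal polynomial of A is x - 2 while the minimal polynomial of B is (x - 2)^2. The minimal polynomial is a similarity invariant, so A and B are not similar.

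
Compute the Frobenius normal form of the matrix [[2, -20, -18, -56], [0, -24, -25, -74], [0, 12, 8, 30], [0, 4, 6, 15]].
R = [[2, 0, 0, 0], [0, 0, 0, -20], [0, 1, 0, 16], [0, 0, 1, -1]]

The invariant factors of A (the non-unit diagonal entries of the Smith normal form of xI - A over ℚ[x]) are x - 2, (x - 2)^2(x + 5), each dividing the next. The characteristic polynomial is their product, (x - 2)^3(x + 5).

The rational canonical form is the block-diagonal matrix of companion matrices C(f_i):
R = [[2, 0, 0, 0], [0, 0, 0, -20], [0, 1, 0, 16], [0, 0, 1, -1]].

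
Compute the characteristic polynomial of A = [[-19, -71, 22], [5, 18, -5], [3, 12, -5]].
xI - A = [[x + 19, 71, -22], [-5, x - 18, 5], [-3, -12, x + 5]].

Expanding det(xI - A) along the first row:
det(xI - A) = + (x + 19)·det([[x - 18, 5], [-12, x + 5]]) - (71)·det([[-5, 5], [-3, x + 5]]) + (-22)·det([[-5, x - 18], [-3, -12]]).

Evaluating gives χ_A(x) = x^3 + 6x^2 + 12x + 8 = (x + 2)^3.

χ_A(x) = (x + 2)^3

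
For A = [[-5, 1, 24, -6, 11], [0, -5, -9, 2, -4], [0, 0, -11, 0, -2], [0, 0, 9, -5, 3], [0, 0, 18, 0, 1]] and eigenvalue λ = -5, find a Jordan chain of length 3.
We seek v_1 ∈ ker((A + 5I)^3) \ ker((A + 5I)^2), then set v_{i+1} = (A + 5I) v_i.

One such chain is v_1 = [[0, 0, -1, 2, 3]]^T, v_2 = [[-3, 1, 0, 0, 0]]^T, v_3 = [[1, 0, 0, 0, 0]]^T. Check: (A + 5I) v_3 = [[0, 0, 0, 0, 0]]^T = 0.

v_1 = [[0, 0, -1, 2, 3]]^T, v_2 = [[-3, 1, 0, 0, 0]]^T, v_3 = [[1, 0, 0, 0, 0]]^T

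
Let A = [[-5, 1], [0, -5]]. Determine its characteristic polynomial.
xI - A = [[x + 5, -1], [0, x + 5]].

Expanding det(xI - A) along the first row:
det(xI - A) = + (x + 5)·det([[x + 5]]) - (-1)·det([[0]]).

Evaluating gives χ_A(x) = x^2 + 10x + 25 = (x + 5)^2.

χ_A(x) = (x + 5)^2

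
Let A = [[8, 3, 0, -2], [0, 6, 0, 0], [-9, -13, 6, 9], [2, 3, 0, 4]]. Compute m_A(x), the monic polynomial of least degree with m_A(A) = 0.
The characteristic polynomial factors as (x - 6)^4. The minimal polynomial is ∏(x - λ)^{k_λ} where k_λ is the size of the largest Jordan block at λ.

For λ = 6: rank(A - 6I) = 2, and the largest Jordan block has size 2 (the smallest k with rank((A - 6I)^k) = rank((A - 6I)^(k+1))).

So m_A(x) = (x - 6)^2.

m_A(x) = (x - 6)^2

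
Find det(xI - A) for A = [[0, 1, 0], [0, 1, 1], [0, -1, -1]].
xI - A = [[x, -1, 0], [0, x - 1, -1], [0, 1, x + 1]].

Expanding det(xI - A) along the first row:
det(xI - A) = + (x)·det([[x - 1, -1], [1, x + 1]]) - (-1)·det([[0, -1], [0, x + 1]]) + (0)·det([[0, x - 1], [0, 1]]).

Evaluating gives χ_A(x) = x^3.

χ_A(x) = x^3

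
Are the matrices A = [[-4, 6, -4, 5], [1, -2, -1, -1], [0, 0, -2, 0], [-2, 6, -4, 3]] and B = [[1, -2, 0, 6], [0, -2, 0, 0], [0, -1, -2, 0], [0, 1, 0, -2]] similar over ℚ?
Yes.

Two matrices over a field are similar if and only if they have the same invariant factors.

Both A and B have characteristic polynomial (x - 1)(x + 2)^3 and minimal polynomial (x - 1)(x + 2)^2. Computing further, both have invariant factors x + 2, (x - 1)(x + 2)^2. Hence A and B are similar.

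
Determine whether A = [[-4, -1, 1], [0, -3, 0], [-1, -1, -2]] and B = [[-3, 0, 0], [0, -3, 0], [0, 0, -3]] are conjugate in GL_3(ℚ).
No.

Both have characteristic polynomial (x + 3)^3, but the minimal polynomial of A is (x + 3)^2 while the minimal polynomial of B is x + 3. The minimal polynomial is a similarity invariant, so A and B are not similar.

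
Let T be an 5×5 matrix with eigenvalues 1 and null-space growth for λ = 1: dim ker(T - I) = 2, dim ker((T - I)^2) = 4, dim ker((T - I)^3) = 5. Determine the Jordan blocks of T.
Jordan blocks: (1, 3), (1, 2)

λ = 1: successive nullity increments [2, 2, 1] count blocks of size ≥ k; block sizes are [3, 2].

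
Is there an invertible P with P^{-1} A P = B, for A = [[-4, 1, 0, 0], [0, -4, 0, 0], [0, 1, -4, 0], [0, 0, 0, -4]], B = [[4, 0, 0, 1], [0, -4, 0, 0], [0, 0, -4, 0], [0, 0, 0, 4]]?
trace(A) = -16 but trace(B) = 0. The trace is a similarity invariant, so A and B are not similar.

No.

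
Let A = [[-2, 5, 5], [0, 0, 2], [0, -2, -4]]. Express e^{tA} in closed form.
A has Jordan form J = [[-2, 1, 0], [0, -2, 0], [0, 0, -2]] with A = PJP^{-1}, so e^{tA} = P e^{tJ} P^{-1}.

For a Jordan block J_k(λ), e^{tJ_k(λ)} = e^{λt} · (I + tN + t^2 N^2/2! + ... + t^{k-1} N^{k-1}/(k-1)!) where N is the nilpotent superdiagonal part.

Assembling the blocks and conjugating back gives the entries of e^{tA} as shown above.

e^{tA} = [[e^{-2*t}, 5*t*e^{-2*t}, 5*t*e^{-2*t}], [0, (2*t + 1)*e^{-2*t}, 2*t*e^{-2*t}], [0, -2*t*e^{-2*t}, (1 - 2*t)*e^{-2*t}]]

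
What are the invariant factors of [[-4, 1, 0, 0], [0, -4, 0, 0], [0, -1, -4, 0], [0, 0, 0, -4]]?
x + 4, x + 4, (x + 4)^2

The Jordan structure of A has elementary divisors (x + 4)^2, (x + 4), (x + 4). Arranging the block sizes at each eigenvalue in decreasing order and taking row products gives the invariant factors.

Invariant factors (smallest first, each dividing the next): x + 4, x + 4, (x + 4)^2.

Check: the last factor (x + 4)^2 is the minimal polynomial, and the product (x + 4)^4 is the characteristic polynomial.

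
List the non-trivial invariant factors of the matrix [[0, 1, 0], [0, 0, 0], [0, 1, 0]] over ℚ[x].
The Jordan structure of A has elementary divisors x^2, x. Arranging the block sizes at each eigenvalue in decreasing order and taking row products gives the invariant factors.

Invariant factors (smallest first, each dividing the next): x, x^2.

Check: the last factor x^2 is the minimal polynomial, and the product x^3 is the characteristic polynomial.

x, x^2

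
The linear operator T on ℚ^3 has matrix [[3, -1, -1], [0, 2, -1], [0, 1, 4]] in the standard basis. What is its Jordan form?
The characteristic polynomial is det(xI - A) = (x - 3)^3, so the eigenvalues are 3 (algebraic multiplicity 3).

For λ = 3: rank(A - 3I) = 1, rank((A - 3I)^2) = 0. The eigenspace has dimension 3 - 1 = 2, so there are 2 Jordan blocks; the rank sequence gives block sizes [2, 1].

Assembling the blocks gives the Jordan form J above.

J = [[3, 1, 0], [0, 3, 0], [0, 0, 3]]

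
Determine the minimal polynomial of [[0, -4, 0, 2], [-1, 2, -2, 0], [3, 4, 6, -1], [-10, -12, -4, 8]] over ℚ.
The characteristic polynomial factors as (x - 4)^4. The minimal polynomial is ∏(x - λ)^{k_λ} where k_λ is the size of the largest Jordan block at λ.

For λ = 4: rank(A - 4I) = 2, and the largest Jordan block has size 2 (the smallest k with rank((A - 4I)^k) = rank((A - 4I)^(k+1))).

So m_A(x) = (x - 4)^2.

m_A(x) = (x - 4)^2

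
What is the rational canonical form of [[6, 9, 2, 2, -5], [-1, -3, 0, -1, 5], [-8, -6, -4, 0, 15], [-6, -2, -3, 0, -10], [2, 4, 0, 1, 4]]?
The invariant factors of A (the non-unit diagonal entries of the Smith normal form of xI - A over ℚ[x]) are x^2 + x + 5, (x - 5)(x^2 + x + 5), each dividing the next. The characteristic polynomial is their product, (x - 5)(x^2 + x + 5)^2.

The rational canonical form is the block-diagonal matrix of companion matrices C(f_i):
R = [[0, -5, 0, 0, 0], [1, -1, 0, 0, 0], [0, 0, 0, 0, 25], [0, 0, 1, 0, 0], [0, 0, 0, 1, 4]].

Note the characteristic polynomial does not split into linear factors over ℚ, so A has no Jordan form over ℚ; the rational canonical form exists over any field.

R = [[0, -5, 0, 0, 0], [1, -1, 0, 0, 0], [0, 0, 0, 0, 25], [0, 0, 1, 0, 0], [0, 0, 0, 1, 4]]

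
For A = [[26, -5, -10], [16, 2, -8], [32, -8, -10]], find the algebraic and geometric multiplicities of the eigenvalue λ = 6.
The characteristic polynomial is (x - 6)^3, so the factor x - 6 appears with exponent 3: the algebraic multiplicity is 3.

rank(A - 6I) = 1, so the eigenspace has dimension 3 - 1 = 2: the geometric multiplicity is 2.

Since 2 < 3, A is not diagonalizable.

algebraic multiplicity 3, geometric multiplicity 2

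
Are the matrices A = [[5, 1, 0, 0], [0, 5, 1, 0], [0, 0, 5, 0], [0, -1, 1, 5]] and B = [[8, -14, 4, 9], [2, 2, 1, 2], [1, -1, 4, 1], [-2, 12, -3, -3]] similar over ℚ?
trace(A) = 20 but trace(B) = 11. The trace is a similarity invariant, so A and B are not similar.

No.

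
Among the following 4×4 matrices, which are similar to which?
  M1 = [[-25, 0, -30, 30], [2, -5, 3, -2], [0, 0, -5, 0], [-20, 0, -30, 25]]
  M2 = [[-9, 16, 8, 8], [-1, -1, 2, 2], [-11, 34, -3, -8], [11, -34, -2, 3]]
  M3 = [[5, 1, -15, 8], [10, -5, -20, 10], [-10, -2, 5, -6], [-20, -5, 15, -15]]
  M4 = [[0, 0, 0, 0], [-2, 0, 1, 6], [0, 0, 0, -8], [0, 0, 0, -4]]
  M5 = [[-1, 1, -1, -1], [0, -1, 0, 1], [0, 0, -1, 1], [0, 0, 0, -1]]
Characteristic polynomials: χ_{M1} = (x - 5)(x + 5)^3, χ_{M2} = (x - 5)(x + 5)^3, χ_{M3} = (x - 5)(x + 5)^3, χ_{M4} = x^3(x + 4), χ_{M5} = (x + 1)^4.

{M1, M2, M3}: invariant factors x + 5, (x - 5)(x + 5)^2.

{M4}: invariant factors x, x^2(x + 4).

{M5}: invariant factors (x + 1)^2, (x + 1)^2.

Matrices are similar if and only if their invariant-factor lists agree; the partition into similarity classes is {M1, M2, M3}, {M4}, {M5}.

3 classes: {M1, M2, M3}, {M4}, {M5}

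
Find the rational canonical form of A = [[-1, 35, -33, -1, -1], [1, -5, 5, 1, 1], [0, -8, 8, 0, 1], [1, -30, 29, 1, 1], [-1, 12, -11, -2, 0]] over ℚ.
R = [[0, 0, 0, 0, 20], [1, 0, 0, 0, 11], [0, 1, 0, 0, -8], [0, 0, 1, 0, 5], [0, 0, 0, 1, 3]]

The invariant factors of A (the non-unit diagonal entries of the Smith normal form of xI - A over ℚ[x]) are (x - 4)(x + 1)(x^3 - x + 5), each dividing the next. The characteristic polynomial is their product, (x - 4)(x + 1)(x^3 - x + 5).

The rational canonical form is the block-diagonal matrix of companion matrices C(f_i):
R = [[0, 0, 0, 0, 20], [1, 0, 0, 0, 11], [0, 1, 0, 0, -8], [0, 0, 1, 0, 5], [0, 0, 0, 1, 3]].

Note the characteristic polynomial does not split into linear factors over ℚ, so A has no Jordan form over ℚ; the rational canonical form exists over any field.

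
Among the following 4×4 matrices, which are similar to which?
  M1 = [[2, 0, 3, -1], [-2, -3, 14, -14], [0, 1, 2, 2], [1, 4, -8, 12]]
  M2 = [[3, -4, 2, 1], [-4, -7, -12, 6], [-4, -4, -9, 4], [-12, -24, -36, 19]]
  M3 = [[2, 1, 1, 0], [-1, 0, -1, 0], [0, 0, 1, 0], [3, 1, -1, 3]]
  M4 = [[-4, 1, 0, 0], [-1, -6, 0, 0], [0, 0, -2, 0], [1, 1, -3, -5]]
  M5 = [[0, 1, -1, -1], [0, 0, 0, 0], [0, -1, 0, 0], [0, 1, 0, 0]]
4 classes: {M1}, {M2, M3}, {M4}, {M5}

Characteristic polynomials: χ_{M1} = (x - 4)(x - 3)^3, χ_{M2} = (x - 3)(x - 1)^3, χ_{M3} = (x - 3)(x - 1)^3, χ_{M4} = (x + 2)(x + 5)^3, χ_{M5} = x^4.

{M1}: invariant factors (x - 4)(x - 3)^3.

{M2, M3}: invariant factors x - 1, (x - 3)(x - 1)^2.

{M4}: invariant factors x + 5, (x + 2)(x + 5)^2.

{M5}: invariant factors x^2, x^2.

Matrices are similar if and only if their invariant-factor lists agree; the partition into similarity classes is {M1}, {M2, M3}, {M4}, {M5}.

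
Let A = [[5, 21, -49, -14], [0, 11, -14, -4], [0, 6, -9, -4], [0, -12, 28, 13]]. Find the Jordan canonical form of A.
The characteristic polynomial is det(xI - A) = (x - 5)^4, so the eigenvalues are 5 (algebraic multiplicity 4).

For λ = 5: rank(A - 5I) = 1, rank((A - 5I)^2) = 0. The eigenspace has dimension 4 - 1 = 3, so there are 3 Jordan blocks; the rank sequence gives block sizes [2, 1, 1].

Assembling the blocks gives the Jordan form J above.

J = [[5, 1, 0, 0], [0, 5, 0, 0], [0, 0, 5, 0], [0, 0, 0, 5]]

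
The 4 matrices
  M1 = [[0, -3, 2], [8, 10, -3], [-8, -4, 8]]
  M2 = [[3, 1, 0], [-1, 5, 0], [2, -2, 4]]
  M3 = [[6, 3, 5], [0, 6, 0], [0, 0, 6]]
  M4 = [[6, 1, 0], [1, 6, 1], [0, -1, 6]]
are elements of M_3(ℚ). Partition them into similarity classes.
Characteristic polynomials: χ_{M1} = (x - 6)^3, χ_{M2} = (x - 4)^3, χ_{M3} = (x - 6)^3, χ_{M4} = (x - 6)^3.

{M1, M4}: invariant factors (x - 6)^3.

{M2}: invariant factors x - 4, (x - 4)^2.

{M3}: invariant factors x - 6, (x - 6)^2.

Matrices are similar if and only if their invariant-factor lists agree; the partition into similarity classes is {M1, M4}, {M2}, {M3}.

3 classes: {M1, M4}, {M2}, {M3}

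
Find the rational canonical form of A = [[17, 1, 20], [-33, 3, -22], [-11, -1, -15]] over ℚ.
R = [[0, 0, -72], [1, 0, 18], [0, 1, 5]]

The invariant factors of A (the non-unit diagonal entries of the Smith normal form of xI - A over ℚ[x]) are (x - 6)(x - 3)(x + 4), each dividing the next. The characteristic polynomial is their product, (x - 6)(x - 3)(x + 4).

The rational canonical form is the block-diagonal matrix of companion matrices C(f_i):
R = [[0, 0, -72], [1, 0, 18], [0, 1, 5]].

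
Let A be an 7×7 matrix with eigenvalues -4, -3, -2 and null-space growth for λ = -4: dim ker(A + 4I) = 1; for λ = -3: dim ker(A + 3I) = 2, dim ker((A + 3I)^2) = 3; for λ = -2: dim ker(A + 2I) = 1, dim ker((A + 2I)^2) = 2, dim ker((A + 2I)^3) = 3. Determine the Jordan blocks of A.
λ = -4: successive nullity increments [1] count blocks of size ≥ k; block sizes are [1].
λ = -3: successive nullity increments [2, 1] count blocks of size ≥ k; block sizes are [2, 1].
λ = -2: successive nullity increments [1, 1, 1] count blocks of size ≥ k; block sizes are [3].

Jordan blocks: (-4, 1), (-3, 2), (-3, 1), (-2, 3)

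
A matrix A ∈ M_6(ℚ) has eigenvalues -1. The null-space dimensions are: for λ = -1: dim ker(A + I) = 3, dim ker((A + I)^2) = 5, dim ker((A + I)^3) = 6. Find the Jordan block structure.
λ = -1: successive nullity increments [3, 2, 1] count blocks of size ≥ k; block sizes are [3, 2, 1].

Jordan blocks: (-1, 3), (-1, 2), (-1, 1)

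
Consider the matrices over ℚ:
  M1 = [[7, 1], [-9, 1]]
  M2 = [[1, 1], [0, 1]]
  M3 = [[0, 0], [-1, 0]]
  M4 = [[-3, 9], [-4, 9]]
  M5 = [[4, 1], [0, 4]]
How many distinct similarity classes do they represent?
4 classes: {M1, M5}, {M2}, {M3}, {M4}

Characteristic polynomials: χ_{M1} = (x - 4)^2, χ_{M2} = (x - 1)^2, χ_{M3} = x^2, χ_{M4} = (x - 3)^2, χ_{M5} = (x - 4)^2.

{M1, M5}: invariant factors (x - 4)^2.

{M2}: invariant factors (x - 1)^2.

{M3}: invariant factors x^2.

{M4}: invariant factors (x - 3)^2.

Matrices are similar if and only if their invariant-factor lists agree; the partition into similarity classes is {M1, M5}, {M2}, {M3}, {M4}.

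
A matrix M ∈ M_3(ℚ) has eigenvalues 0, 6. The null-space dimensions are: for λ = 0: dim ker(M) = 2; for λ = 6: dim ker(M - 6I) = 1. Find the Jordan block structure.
Jordan blocks: (0, 1), (0, 1), (6, 1)

λ = 0: successive nullity increments [2] count blocks of size ≥ k; block sizes are [1, 1].
λ = 6: successive nullity increments [1] count blocks of size ≥ k; block sizes are [1].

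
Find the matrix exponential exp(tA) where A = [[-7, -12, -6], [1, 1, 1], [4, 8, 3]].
A has Jordan form J = [[-1, 1, 0], [0, -1, 0], [0, 0, -1]] with A = PJP^{-1}, so e^{tA} = P e^{tJ} P^{-1}.

For a Jordan block J_k(λ), e^{tJ_k(λ)} = e^{λt} · (I + tN + t^2 N^2/2! + ... + t^{k-1} N^{k-1}/(k-1)!) where N is the nilpotent superdiagonal part.

Assembling the blocks and conjugating back gives the entries of e^{tA} as shown above.

e^{tA} = [[(1 - 6*t)*e^{-t}, -12*t*e^{-t}, -6*t*e^{-t}], [t*e^{-t}, (2*t + 1)*e^{-t}, t*e^{-t}], [4*t*e^{-t}, 8*t*e^{-t}, (4*t + 1)*e^{-t}]]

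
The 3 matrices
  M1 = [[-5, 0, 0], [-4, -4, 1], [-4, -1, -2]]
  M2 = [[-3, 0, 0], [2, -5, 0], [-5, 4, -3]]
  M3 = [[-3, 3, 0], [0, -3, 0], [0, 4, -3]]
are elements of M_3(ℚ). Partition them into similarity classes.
2 classes: {M1, M2}, {M3}

Characteristic polynomials: χ_{M1} = (x + 3)^2(x + 5), χ_{M2} = (x + 3)^2(x + 5), χ_{M3} = (x + 3)^3.

{M1, M2}: invariant factors (x + 3)^2(x + 5).

{M3}: invariant factors x + 3, (x + 3)^2.

Matrices are similar if and only if their invariant-factor lists agree; the partition into similarity classes is {M1, M2}, {M3}.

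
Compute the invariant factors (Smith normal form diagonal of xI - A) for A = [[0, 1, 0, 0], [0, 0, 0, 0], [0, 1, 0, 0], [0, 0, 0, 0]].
x, x, x^2

The Jordan structure of A has elementary divisors x^2, x, x. Arranging the block sizes at each eigenvalue in decreasing order and taking row products gives the invariant factors.

Invariant factors (smallest first, each dividing the next): x, x, x^2.

Check: the last factor x^2 is the minimal polynomial, and the product x^4 is the characteristic polynomial.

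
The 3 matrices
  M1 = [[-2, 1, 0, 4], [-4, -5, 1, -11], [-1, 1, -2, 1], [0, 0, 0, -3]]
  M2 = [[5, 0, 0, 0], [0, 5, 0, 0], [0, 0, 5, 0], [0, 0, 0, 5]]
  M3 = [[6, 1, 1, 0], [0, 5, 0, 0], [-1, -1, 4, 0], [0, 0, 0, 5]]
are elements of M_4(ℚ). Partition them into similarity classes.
3 classes: {M1}, {M2}, {M3}

Characteristic polynomials: χ_{M1} = (x + 3)^4, χ_{M2} = (x - 5)^4, χ_{M3} = (x - 5)^4.

{M1}: invariant factors x + 3, (x + 3)^3.

{M2}: invariant factors x - 5, x - 5, x - 5, x - 5.

{M3}: invariant factors x - 5, x - 5, (x - 5)^2.

Matrices are similar if and only if their invariant-factor lists agree; the partition into similarity classes is {M1}, {M2}, {M3}.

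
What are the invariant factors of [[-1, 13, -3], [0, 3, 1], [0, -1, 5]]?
(x - 4)^2(x + 1)

The Jordan structure of A has elementary divisors (x + 1), (x - 4)^2. Arranging the block sizes at each eigenvalue in decreasing order and taking row products gives the invariant factors.

Invariant factors (smallest first, each dividing the next): (x - 4)^2(x + 1).

Check: the last factor (x - 4)^2(x + 1) is the minimal polynomial, and the product (x - 4)^2(x + 1) is the characteristic polynomial.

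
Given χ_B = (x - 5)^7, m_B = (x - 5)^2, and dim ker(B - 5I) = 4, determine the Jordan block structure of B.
Jordan blocks: (5, 2), (5, 2), (5, 2), (5, 1)

λ = 5: algebraic multiplicity 7 (exponent in χ_B), largest block size 2 (exponent in m_B), 4 blocks (geometric multiplicity). These force block sizes [2, 2, 2, 1].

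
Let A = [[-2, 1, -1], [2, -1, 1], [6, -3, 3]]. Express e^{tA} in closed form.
A has Jordan form J = [[0, 1, 0], [0, 0, 0], [0, 0, 0]] with A = PJP^{-1}, so e^{tA} = P e^{tJ} P^{-1}.

For a Jordan block J_k(λ), e^{tJ_k(λ)} = e^{λt} · (I + tN + t^2 N^2/2! + ... + t^{k-1} N^{k-1}/(k-1)!) where N is the nilpotent superdiagonal part.

Assembling the blocks and conjugating back gives the entries of e^{tA} as shown above.

e^{tA} = [[1 - 2*t, t, -t], [2*t, 1 - t, t], [6*t, -3*t, 3*t + 1]]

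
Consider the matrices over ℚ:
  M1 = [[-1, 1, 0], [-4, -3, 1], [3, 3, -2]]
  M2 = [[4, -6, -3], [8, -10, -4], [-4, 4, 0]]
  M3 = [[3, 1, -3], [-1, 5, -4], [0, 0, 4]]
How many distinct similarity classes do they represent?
3 classes: {M1}, {M2}, {M3}

Characteristic polynomials: χ_{M1} = (x + 2)^3, χ_{M2} = (x + 2)^3, χ_{M3} = (x - 4)^3.

{M1}: invariant factors (x + 2)^3.

{M2}: invariant factors x + 2, (x + 2)^2.

{M3}: invariant factors (x - 4)^3.

Matrices are similar if and only if their invariant-factor lists agree; the partition into similarity classes is {M1}, {M2}, {M3}.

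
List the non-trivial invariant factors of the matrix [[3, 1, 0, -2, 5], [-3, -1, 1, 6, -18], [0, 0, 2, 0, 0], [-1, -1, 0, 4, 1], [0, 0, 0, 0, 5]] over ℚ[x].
x - 2, (x - 5)(x - 2)^3

The Jordan structure of A has elementary divisors (x - 2)^3, (x - 2), (x - 5). Arranging the block sizes at each eigenvalue in decreasing order and taking row products gives the invariant factors.

Invariant factors (smallest first, each dividing the next): x - 2, (x - 5)(x - 2)^3.

Check: the last factor (x - 5)(x - 2)^3 is the minimal polynomial, and the product (x - 5)(x - 2)^4 is the characteristic polynomial.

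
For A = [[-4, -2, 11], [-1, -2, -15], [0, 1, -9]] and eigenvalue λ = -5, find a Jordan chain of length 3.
We seek v_1 ∈ ker((A + 5I)^3) \ ker((A + 5I)^2), then set v_{i+1} = (A + 5I) v_i.

One such chain is v_1 = [[-4, 4, 1]]^T, v_2 = [[-1, 1, 0]]^T, v_3 = [[-3, 4, 1]]^T. Check: (A + 5I) v_3 = [[0, 0, 0]]^T = 0.

v_1 = [[-4, 4, 1]]^T, v_2 = [[-1, 1, 0]]^T, v_3 = [[-3, 4, 1]]^T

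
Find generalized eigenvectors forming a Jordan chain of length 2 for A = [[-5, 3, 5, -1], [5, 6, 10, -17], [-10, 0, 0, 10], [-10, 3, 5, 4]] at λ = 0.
v_1 = [[0, -3, 2, 0]]^T, v_2 = [[1, 2, 0, 1]]^T

We seek v_1 ∈ ker(A^2) \ ker(A), then set v_{i+1} = A v_i.

One such chain is v_1 = [[0, -3, 2, 0]]^T, v_2 = [[1, 2, 0, 1]]^T. Check: A v_2 = [[0, 0, 0, 0]]^T = 0.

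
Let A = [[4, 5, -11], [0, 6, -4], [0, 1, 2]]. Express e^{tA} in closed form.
A has Jordan form J = [[4, 1, 0], [0, 4, 1], [0, 0, 4]] with A = PJP^{-1}, so e^{tA} = P e^{tJ} P^{-1}.

For a Jordan block J_k(λ), e^{tJ_k(λ)} = e^{λt} · (I + tN + t^2 N^2/2! + ... + t^{k-1} N^{k-1}/(k-1)!) where N is the nilpotent superdiagonal part.

Assembling the blocks and conjugating back gives the entries of e^{tA} as shown above.

e^{tA} = [[e^{4*t}, t*(10 - t)*e^{4*t}/2, t*(t - 11)*e^{4*t}], [0, (2*t + 1)*e^{4*t}, -4*t*e^{4*t}], [0, t*e^{4*t}, (1 - 2*t)*e^{4*t}]]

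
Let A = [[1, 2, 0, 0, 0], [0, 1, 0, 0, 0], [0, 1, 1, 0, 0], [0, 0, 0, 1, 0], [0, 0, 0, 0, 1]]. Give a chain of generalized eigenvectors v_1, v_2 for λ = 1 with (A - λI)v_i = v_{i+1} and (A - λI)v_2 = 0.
v_1 = [[0, 1, 0, 1, 0]]^T, v_2 = [[2, 0, 1, 0, 0]]^T

We seek v_1 ∈ ker((A - I)^2) \ ker(A - I), then set v_{i+1} = (A - I) v_i.

One such chain is v_1 = [[0, 1, 0, 1, 0]]^T, v_2 = [[2, 0, 1, 0, 0]]^T. Check: (A - I) v_2 = [[0, 0, 0, 0, 0]]^T = 0.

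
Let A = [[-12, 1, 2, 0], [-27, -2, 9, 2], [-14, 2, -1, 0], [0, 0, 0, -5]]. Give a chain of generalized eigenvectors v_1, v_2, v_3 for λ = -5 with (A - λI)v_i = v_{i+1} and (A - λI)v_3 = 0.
We seek v_1 ∈ ker((A + 5I)^3) \ ker((A + 5I)^2), then set v_{i+1} = (A + 5I) v_i.

One such chain is v_1 = [[-2, -8, -3, -1]]^T, v_2 = [[0, 1, 0, 0]]^T, v_3 = [[1, 3, 2, 0]]^T. Check: (A + 5I) v_3 = [[0, 0, 0, 0]]^T = 0.

v_1 = [[-2, -8, -3, -1]]^T, v_2 = [[0, 1, 0, 0]]^T, v_3 = [[1, 3, 2, 0]]^T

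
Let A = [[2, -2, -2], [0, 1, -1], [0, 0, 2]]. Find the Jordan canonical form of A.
J = [[1, 0, 0], [0, 2, 0], [0, 0, 2]]

The characteristic polynomial is det(xI - A) = (x - 2)^2(x - 1), so the eigenvalues are 1 (algebraic multiplicity 1), 2 (algebraic multiplicity 2).

For λ = 1: algebraic multiplicity 1 gives one 1×1 block.

For λ = 2: rank(A - 2I) = 1. The eigenspace has dimension 3 - 1 = 2, so there are 2 Jordan blocks; the rank sequence gives block sizes [1, 1].

Assembling the blocks gives the Jordan form J above.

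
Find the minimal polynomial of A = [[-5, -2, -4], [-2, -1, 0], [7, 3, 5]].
m_A(x) = (x - 1)(x + 1)^2

The characteristic polynomial factors as (x - 1)(x + 1)^2. The minimal polynomial is ∏(x - λ)^{k_λ} where k_λ is the size of the largest Jordan block at λ.

For λ = -1: rank(A + I) = 2, and the largest Jordan block has size 2 (the smallest k with rank((A + I)^k) = rank((A + I)^(k+1))).
For λ = 1: rank(A - I) = 2, and the largest Jordan block has size 1 (the smallest k with rank((A - I)^k) = rank((A - I)^(k+1))).

So m_A(x) = (x - 1)(x + 1)^2.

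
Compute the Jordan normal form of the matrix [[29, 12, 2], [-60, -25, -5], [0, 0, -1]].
J = [[-1, 1, 0], [0, -1, 0], [0, 0, 5]]

The characteristic polynomial is det(xI - A) = (x - 5)(x + 1)^2, so the eigenvalues are -1 (algebraic multiplicity 2), 5 (algebraic multiplicity 1).

For λ = -1: rank(A + I) = 2, rank((A + I)^2) = 1. The eigenspace has dimension 3 - 2 = 1, so there is 1 Jordan block; the rank sequence gives block sizes [2].

For λ = 5: algebraic multiplicity 1 gives one 1×1 block.

Assembling the blocks gives the Jordan form J above.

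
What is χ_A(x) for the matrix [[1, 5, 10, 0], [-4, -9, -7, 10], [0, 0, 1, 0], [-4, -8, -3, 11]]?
χ_A(x) = (x - 1)^4

xI - A = [[x - 1, -5, -10, 0], [4, x + 9, 7, -10], [0, 0, x - 1, 0], [4, 8, 3, x - 11]].

Expanding det(xI - A) along the first row:
det(xI - A) = + (x - 1)·det([[x + 9, 7, -10], [0, x - 1, 0], [8, 3, x - 11]]) - (-5)·det([[4, 7, -10], [0, x - 1, 0], [4, 3, x - 11]]) + (-10)·det([[4, x + 9, -10], [0, 0, 0], [4, 8, x - 11]]) - (0)·det([[4, x + 9, 7], [0, 0, x - 1], [4, 8, 3]]).

Evaluating gives χ_A(x) = x^4 - 4x^3 + 6x^2 - 4x + 1 = (x - 1)^4.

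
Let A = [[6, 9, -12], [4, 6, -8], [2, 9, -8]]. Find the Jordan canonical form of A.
J = [[0, 1, 0], [0, 0, 0], [0, 0, 4]]

The characteristic polynomial is det(xI - A) = x^2(x - 4), so the eigenvalues are 0 (algebraic multiplicity 2), 4 (algebraic multiplicity 1).

For λ = 0: rank(A) = 2, rank(A^2) = 1. The eigenspace has dimension 3 - 2 = 1, so there is 1 Jordan block; the rank sequence gives block sizes [2].

For λ = 4: algebraic multiplicity 1 gives one 1×1 block.

Assembling the blocks gives the Jordan form J above.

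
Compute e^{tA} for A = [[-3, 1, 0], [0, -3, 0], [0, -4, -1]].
A has Jordan form J = [[-3, 1, 0], [0, -3, 0], [0, 0, -1]] with A = PJP^{-1}, so e^{tA} = P e^{tJ} P^{-1}.

For a Jordan block J_k(λ), e^{tJ_k(λ)} = e^{λt} · (I + tN + t^2 N^2/2! + ... + t^{k-1} N^{k-1}/(k-1)!) where N is the nilpotent superdiagonal part.

Assembling the blocks and conjugating back gives the entries of e^{tA} as shown above.

e^{tA} = [[e^{-3*t}, t*e^{-3*t}, 0], [0, e^{-3*t}, 0], [0, -2*e^{-t} + 2*e^{-3*t}, e^{-t}]]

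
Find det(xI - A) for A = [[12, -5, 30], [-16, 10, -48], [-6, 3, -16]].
χ_A(x) = (x - 2)^3

xI - A = [[x - 12, 5, -30], [16, x - 10, 48], [6, -3, x + 16]].

Expanding det(xI - A) along the first row:
det(xI - A) = + (x - 12)·det([[x - 10, 48], [-3, x + 16]]) - (5)·det([[16, 48], [6, x + 16]]) + (-30)·det([[16, x - 10], [6, -3]]).

Evaluating gives χ_A(x) = x^3 - 6x^2 + 12x - 8 = (x - 2)^3.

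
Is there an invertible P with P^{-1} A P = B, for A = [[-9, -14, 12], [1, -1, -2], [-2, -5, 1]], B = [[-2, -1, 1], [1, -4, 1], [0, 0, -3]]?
Both have characteristic polynomial (x + 3)^3, but the minimal polynomial of A is (x + 3)^3 while the minimal polynomial of B is (x + 3)^2. The minimal polynomial is a similarity invariant, so A and B are not similar.

No.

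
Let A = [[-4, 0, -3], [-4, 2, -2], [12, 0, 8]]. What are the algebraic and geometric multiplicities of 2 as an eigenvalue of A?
algebraic multiplicity 3, geometric multiplicity 2

The characteristic polynomial is (x - 2)^3, so the factor x - 2 appears with exponent 3: the algebraic multiplicity is 3.

rank(A - 2I) = 1, so the eigenspace has dimension 3 - 1 = 2: the geometric multiplicity is 2.

Since 2 < 3, A is not diagonalizable.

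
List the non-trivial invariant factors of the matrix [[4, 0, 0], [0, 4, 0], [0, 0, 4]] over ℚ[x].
x - 4, x - 4, x - 4

The Jordan structure of A has elementary divisors (x - 4), (x - 4), (x - 4). Arranging the block sizes at each eigenvalue in decreasing order and taking row products gives the invariant factors.

Invariant factors (smallest first, each dividing the next): x - 4, x - 4, x - 4.

Check: the last factor x - 4 is the minimal polynomial, and the product (x - 4)^3 is the characteristic polynomial.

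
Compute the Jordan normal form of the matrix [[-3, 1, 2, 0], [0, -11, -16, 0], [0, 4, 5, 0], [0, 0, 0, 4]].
The characteristic polynomial is det(xI - A) = (x - 4)(x + 3)^3, so the eigenvalues are -3 (algebraic multiplicity 3), 4 (algebraic multiplicity 1).

For λ = -3: rank(A + 3I) = 2, rank((A + 3I)^2) = 1. The eigenspace has dimension 4 - 2 = 2, so there are 2 Jordan blocks; the rank sequence gives block sizes [2, 1].

For λ = 4: algebraic multiplicity 1 gives one 1×1 block.

Assembling the blocks gives the Jordan form J above.

J = [[-3, 1, 0, 0], [0, -3, 0, 0], [0, 0, -3, 0], [0, 0, 0, 4]]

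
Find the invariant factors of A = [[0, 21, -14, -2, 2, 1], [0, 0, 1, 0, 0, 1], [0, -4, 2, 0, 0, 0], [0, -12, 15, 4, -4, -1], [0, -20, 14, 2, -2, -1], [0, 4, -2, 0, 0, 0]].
The Jordan structure of A has elementary divisors x^3, x, (x - 2)^2. Arranging the block sizes at each eigenvalue in decreasing order and taking row products gives the invariant factors.

Invariant factors (smallest first, each dividing the next): x, x^3(x - 2)^2.

Check: the last factor x^3(x - 2)^2 is the minimal polynomial, and the product x^4(x - 2)^2 is the characteristic polynomial.

x, x^3(x - 2)^2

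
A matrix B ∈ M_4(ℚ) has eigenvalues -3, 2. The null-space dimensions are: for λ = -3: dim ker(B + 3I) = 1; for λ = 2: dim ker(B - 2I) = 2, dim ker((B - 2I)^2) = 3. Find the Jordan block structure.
Jordan blocks: (-3, 1), (2, 2), (2, 1)

λ = -3: successive nullity increments [1] count blocks of size ≥ k; block sizes are [1].
λ = 2: successive nullity increments [2, 1] count blocks of size ≥ k; block sizes are [2, 1].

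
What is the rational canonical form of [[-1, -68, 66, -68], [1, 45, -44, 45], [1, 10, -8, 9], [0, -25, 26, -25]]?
R = [[0, 0, 0, -48], [1, 0, 0, 44], [0, 1, 0, -36], [0, 0, 1, 11]]

The invariant factors of A (the non-unit diagonal entries of the Smith normal form of xI - A over ℚ[x]) are (x - 6)(x - 4)(x^2 - x + 2), each dividing the next. The characteristic polynomial is their product, (x - 6)(x - 4)(x^2 - x + 2).

The rational canonical form is the block-diagonal matrix of companion matrices C(f_i):
R = [[0, 0, 0, -48], [1, 0, 0, 44], [0, 1, 0, -36], [0, 0, 1, 11]].

Note the characteristic polynomial does not split into linear factors over ℚ, so A has no Jordan form over ℚ; the rational canonical form exists over any field.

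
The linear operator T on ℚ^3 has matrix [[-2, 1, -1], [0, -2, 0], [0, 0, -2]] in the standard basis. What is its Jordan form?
The characteristic polynomial is det(xI - A) = (x + 2)^3, so the eigenvalues are -2 (algebraic multiplicity 3).

For λ = -2: rank(A + 2I) = 1, rank((A + 2I)^2) = 0. The eigenspace has dimension 3 - 1 = 2, so there are 2 Jordan blocks; the rank sequence gives block sizes [2, 1].

Assembling the blocks gives the Jordan form J above.

J = [[-2, 1, 0], [0, -2, 0], [0, 0, -2]]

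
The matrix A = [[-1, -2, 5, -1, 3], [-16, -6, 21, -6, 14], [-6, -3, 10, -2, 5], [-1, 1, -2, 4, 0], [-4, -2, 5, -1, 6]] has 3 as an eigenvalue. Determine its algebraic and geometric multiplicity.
The characteristic polynomial is (x - 3)^3(x - 2)^2, so the factor x - 3 appears with exponent 3: the algebraic multiplicity is 3.

rank(A - 3I) = 4, so the eigenspace has dimension 5 - 4 = 1: the geometric multiplicity is 1.

Since 1 < 3, A is not diagonalizable.

algebraic multiplicity 3, geometric multiplicity 1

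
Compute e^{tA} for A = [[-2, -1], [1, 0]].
A has Jordan form J = [[-1, 1], [0, -1]] with A = PJP^{-1}, so e^{tA} = P e^{tJ} P^{-1}.

For a Jordan block J_k(λ), e^{tJ_k(λ)} = e^{λt} · (I + tN + t^2 N^2/2! + ... + t^{k-1} N^{k-1}/(k-1)!) where N is the nilpotent superdiagonal part.

Assembling the blocks and conjugating back gives the entries of e^{tA} as shown above.

e^{tA} = [[(1 - t)*e^{-t}, -t*e^{-t}], [t*e^{-t}, (t + 1)*e^{-t}]]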